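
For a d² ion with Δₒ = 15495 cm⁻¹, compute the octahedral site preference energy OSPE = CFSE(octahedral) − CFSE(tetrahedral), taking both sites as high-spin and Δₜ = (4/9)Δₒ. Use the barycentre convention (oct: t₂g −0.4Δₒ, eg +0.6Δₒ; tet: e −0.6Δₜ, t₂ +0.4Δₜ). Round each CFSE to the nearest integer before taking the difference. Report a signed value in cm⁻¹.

-4132

In an octahedral site d² (HS) is t2g^2 e_g^0, giving CFSE(oct) = -0.8Δₒ = -12396 cm⁻¹.
Tetrahedral: e^2 t2^0, CFSE = 2(−0.6) + 0(+0.4) = -1.2Δₜ = -1.2 × (4/9) × 15495 = -8264 cm⁻¹.
OSPE = -12396 − (-8264) = -4132 cm⁻¹.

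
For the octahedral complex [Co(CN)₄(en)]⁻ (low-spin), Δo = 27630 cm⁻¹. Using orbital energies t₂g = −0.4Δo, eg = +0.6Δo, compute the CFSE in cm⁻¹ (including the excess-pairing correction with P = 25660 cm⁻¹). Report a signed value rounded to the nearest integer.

Ligand charges: 4×(-1) from CN⁻ and 1×(+0) from en sum to -4; with overall charge -1, Co is +3.
Co sits in group 9; removing 3 electrons leaves Co³⁺ with 9 − 3 = 6 d electrons.
Configuration: t₂g⁶ eg⁰.
Orbital CFSE = 6(-0.4) + 0(0.6) = -2.4Δo = -2.4 × 27630 = -66312 cm⁻¹.
High-spin d⁶ would be t₂g⁴ eg² with 1 pair; low-spin has 3, so 2 excess pairs cost +2P = +51320 cm⁻¹.
Overall CFSE = -66312 + 51320 = -14992 cm⁻¹.

-14992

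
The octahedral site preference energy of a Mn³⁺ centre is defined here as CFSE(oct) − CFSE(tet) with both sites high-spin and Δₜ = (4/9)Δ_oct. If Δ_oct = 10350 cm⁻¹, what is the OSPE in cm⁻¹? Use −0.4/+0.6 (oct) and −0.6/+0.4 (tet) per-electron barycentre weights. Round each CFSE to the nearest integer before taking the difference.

Mn sits in group 7; removing 3 electrons leaves Mn³⁺ with 7 − 3 = 4 d electrons.
In an octahedral site d⁴ (HS) is t₂g³ eg¹, giving CFSE(oct) = -0.6Δ_oct = -6210 cm⁻¹.
In a tetrahedral site the filling is e² t₂²: CFSE(tet) = -0.4Δₜ = -0.4 × (4/9)(10350) = -1840 cm⁻¹.
Subtracting, OSPE = -6210 − (-1840) = -4370 cm⁻¹.

-4370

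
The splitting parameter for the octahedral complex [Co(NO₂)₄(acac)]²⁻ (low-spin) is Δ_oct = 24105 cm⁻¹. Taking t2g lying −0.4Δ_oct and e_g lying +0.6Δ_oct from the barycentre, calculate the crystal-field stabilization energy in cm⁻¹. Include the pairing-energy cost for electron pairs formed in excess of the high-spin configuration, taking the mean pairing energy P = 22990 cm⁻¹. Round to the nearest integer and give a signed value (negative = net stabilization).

Ligand charges: 4×(-1) from NO₂⁻ and 1×(-1) from acac⁻ sum to -5; with overall charge -2, Co is +3.
Co sits in group 9; removing 3 electrons leaves Co³⁺ with 9 − 3 = 6 d electrons.
The d⁶ electrons fill as t2g^6 e_g^0.
Orbital CFSE = 6(-0.4) + 0(0.6) = -2.4Δ_oct = -2.4 × 24105 = -57852 cm⁻¹.
Relative to high-spin t2g^4 e_g^2 (1 paired), the low-spin configuration has 2 additional pairs, contributing +2 × 22990 = +45980 cm⁻¹.
Overall CFSE = -57852 + 45980 = -11872 cm⁻¹.

-11872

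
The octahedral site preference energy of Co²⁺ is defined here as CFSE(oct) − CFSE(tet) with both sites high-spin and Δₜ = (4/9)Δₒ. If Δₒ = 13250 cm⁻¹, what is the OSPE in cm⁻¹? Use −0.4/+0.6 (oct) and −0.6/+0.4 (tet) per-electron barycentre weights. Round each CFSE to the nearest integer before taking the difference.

-3533

Group 9 minus oxidation state +2 gives a d⁷ configuration for Co²⁺.
Octahedral (high-spin): t₂g⁵ eg², CFSE = 5(−0.4) + 2(+0.6) = -0.8Δₒ = -0.8 × 13250 = -10600 cm⁻¹.
Tetrahedral: e⁴ t₂³, CFSE = 4(−0.6) + 3(+0.4) = -1.2Δₜ = -1.2 × (4/9) × 13250 = -7067 cm⁻¹.
OSPE = -10600 − (-7067) = -3533 cm⁻¹.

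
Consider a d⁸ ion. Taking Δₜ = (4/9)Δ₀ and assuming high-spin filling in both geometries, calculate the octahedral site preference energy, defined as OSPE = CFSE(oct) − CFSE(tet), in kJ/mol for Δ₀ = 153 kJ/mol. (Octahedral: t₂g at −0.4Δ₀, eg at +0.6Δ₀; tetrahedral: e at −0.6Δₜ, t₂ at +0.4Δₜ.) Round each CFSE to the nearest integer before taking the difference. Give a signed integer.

In an octahedral site d⁸ (HS) is t2g^6 e_g^2, giving CFSE(oct) = -1.2Δ₀ = -184 kJ/mol.
Tetrahedral: e^4 t2^4, CFSE = 4(−0.6) + 4(+0.4) = -0.8Δₜ = -0.8 × (4/9) × 153 = -54 kJ/mol.
Subtracting, OSPE = -184 − (-54) = -130 kJ/mol.

-130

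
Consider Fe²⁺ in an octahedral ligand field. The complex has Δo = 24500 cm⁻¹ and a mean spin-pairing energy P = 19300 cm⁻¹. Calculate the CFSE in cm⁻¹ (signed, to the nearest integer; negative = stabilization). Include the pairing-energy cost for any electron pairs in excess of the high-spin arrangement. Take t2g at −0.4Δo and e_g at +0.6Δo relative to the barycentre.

Group 8 minus oxidation state +2 gives a d⁶ configuration for Fe²⁺.
With Δo > P the complex is low-spin.
Filling d⁶ accordingly: t2g^6 e_g^0.
Orbital CFSE = -2.4Δo = -2.4 × 24500 = -58800 cm⁻¹.
Excess pairs vs high-spin: 3 − 1 = 2; pairing cost = +38600 cm⁻¹.
Net CFSE = -58800 + 38600 = -20200 cm⁻¹.

-20200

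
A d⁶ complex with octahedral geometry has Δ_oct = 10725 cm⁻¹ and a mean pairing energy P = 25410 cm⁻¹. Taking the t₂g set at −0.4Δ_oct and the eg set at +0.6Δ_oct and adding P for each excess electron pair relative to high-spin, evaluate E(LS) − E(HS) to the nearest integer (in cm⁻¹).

High-spin: t₂g⁴ eg², CFSE = -0.4Δ_oct = -4290 cm⁻¹.
Low-spin t₂g⁶ eg⁰ gives -2.4Δ_oct = -25740 cm⁻¹, but forming 2 extra pairs costs 2P = 50820 cm⁻¹, so E(LS) = -25740 + 50820 = 25080 cm⁻¹.
Thus E(LS) − E(HS) = 29370 cm⁻¹.

29370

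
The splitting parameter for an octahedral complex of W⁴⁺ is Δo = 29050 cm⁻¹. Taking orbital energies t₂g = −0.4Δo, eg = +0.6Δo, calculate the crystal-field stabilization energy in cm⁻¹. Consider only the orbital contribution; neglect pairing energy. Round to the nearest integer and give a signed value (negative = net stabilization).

Group 6 minus oxidation state +4 gives a d² configuration for W⁴⁺.
Configuration: t₂g² eg⁰.
Orbital CFSE = 2(-0.4) + 0(0.6) = -0.8Δo = -0.8 × 29050 = -23240 cm⁻¹.

-23240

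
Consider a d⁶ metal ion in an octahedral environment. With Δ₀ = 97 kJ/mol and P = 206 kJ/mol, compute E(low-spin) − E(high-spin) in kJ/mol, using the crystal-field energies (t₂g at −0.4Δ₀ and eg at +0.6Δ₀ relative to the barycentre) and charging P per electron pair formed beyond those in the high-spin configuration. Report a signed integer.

In the high-spin limit (t₂g⁴ eg²) the orbital term is -0.4Δ₀ = -39 kJ/mol, with no excess pairing.
For low-spin the configuration is t₂g⁶ eg⁰: orbital energy -2.4 × 97 = -233 kJ/mol, and 2 additional pairs relative to high-spin add 412 kJ/mol, giving 179 kJ/mol.
E(LS) − E(HS) = 179 − (-39) = 218 kJ/mol.

218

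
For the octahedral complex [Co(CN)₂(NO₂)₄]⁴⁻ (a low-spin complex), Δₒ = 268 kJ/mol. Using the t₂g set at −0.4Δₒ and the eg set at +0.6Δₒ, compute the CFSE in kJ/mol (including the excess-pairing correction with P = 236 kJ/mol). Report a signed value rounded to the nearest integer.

Ligand charges: 2×(-1) from CN⁻ and 4×(-1) from NO₂⁻ sum to -6; with overall charge -4, Co is +2.
Co is in group 9, so Co²⁺ is d⁷ (9 − 2 = 7).
Electron filling gives t₂g⁶ eg¹.
Orbital CFSE = 6(-0.4) + 1(0.6) = -1.8Δₒ = -1.8 × 268 = -482 kJ/mol.
Pairing penalty: 3 pairs vs 2 in the high-spin reference → 1 extra × P = 236 kJ/mol.
Net CFSE = -482 + 236 = -246 kJ/mol.

-246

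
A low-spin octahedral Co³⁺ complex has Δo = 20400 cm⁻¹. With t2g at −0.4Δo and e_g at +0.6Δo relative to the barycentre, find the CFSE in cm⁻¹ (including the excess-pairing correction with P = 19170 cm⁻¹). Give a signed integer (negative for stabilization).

-10620

Co is in group 9, so Co³⁺ is d⁶ (9 − 3 = 6).
Electron filling gives t2g^6 e_g^0.
The orbital stabilization is -2.4Δo = -2.4 × 20400 = -48960 cm⁻¹.
Relative to high-spin t2g^4 e_g^2 (1 paired), the low-spin configuration has 2 additional pairs, contributing +2 × 19170 = +38340 cm⁻¹.
Overall CFSE = -48960 + 38340 = -10620 cm⁻¹.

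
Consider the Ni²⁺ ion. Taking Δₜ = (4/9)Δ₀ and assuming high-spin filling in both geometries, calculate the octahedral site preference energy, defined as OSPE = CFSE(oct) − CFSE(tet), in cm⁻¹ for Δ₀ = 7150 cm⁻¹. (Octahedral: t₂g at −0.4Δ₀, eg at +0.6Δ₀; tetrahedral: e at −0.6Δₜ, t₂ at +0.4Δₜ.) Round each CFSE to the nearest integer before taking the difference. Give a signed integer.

-6038

Group 10 minus oxidation state +2 gives a d⁸ configuration for Ni²⁺.
In an octahedral site d⁸ (HS) is t2g^6 e_g^2, giving CFSE(oct) = -1.2Δ₀ = -8580 cm⁻¹.
Tetrahedral: e^4 t2^4, CFSE = 4(−0.6) + 4(+0.4) = -0.8Δₜ = -0.8 × (4/9) × 7150 = -2542 cm⁻¹.
OSPE = CFSE(oct) − CFSE(tet) = -8580 − (-2542) = -6038 cm⁻¹.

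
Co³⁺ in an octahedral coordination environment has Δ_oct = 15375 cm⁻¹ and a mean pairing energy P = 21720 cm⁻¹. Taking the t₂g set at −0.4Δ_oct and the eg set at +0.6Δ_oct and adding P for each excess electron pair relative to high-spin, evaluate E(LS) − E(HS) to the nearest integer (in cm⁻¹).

Co³⁺: group 9, so d-count = 9 − 3 = 6.
In the high-spin limit (t₂g⁴ eg²) the orbital term is -0.4Δ_oct = -6150 cm⁻¹, with no excess pairing.
Low-spin t₂g⁶ eg⁰ gives -2.4Δ_oct = -36900 cm⁻¹, but forming 2 extra pairs costs 2P = 43440 cm⁻¹, so E(LS) = -36900 + 43440 = 6540 cm⁻¹.
E(LS) − E(HS) = 6540 − (-6150) = 12690 cm⁻¹.

12690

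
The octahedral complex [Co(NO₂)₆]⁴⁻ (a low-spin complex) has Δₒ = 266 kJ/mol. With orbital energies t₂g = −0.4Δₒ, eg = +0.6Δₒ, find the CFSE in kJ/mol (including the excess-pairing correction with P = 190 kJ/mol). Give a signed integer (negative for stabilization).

Each NO₂⁻ contributes -1; 6 × (-1) = -6. With overall charge -4, Co is in the +2 oxidation state.
Group 9 minus oxidation state +2 gives a d⁷ configuration for Co²⁺.
Electron filling gives t₂g⁶ eg¹.
CFSE(orbital) = 6×(-0.4Δₒ) + 1×(0.6Δₒ) = -1.8Δₒ; with Δₒ = 266 kJ/mol that is -479 kJ/mol.
Pairing penalty: 3 pairs vs 2 in the high-spin reference → 1 extra × P = 190 kJ/mol.
Combining: -479 + 190 = -289 kJ/mol.

-289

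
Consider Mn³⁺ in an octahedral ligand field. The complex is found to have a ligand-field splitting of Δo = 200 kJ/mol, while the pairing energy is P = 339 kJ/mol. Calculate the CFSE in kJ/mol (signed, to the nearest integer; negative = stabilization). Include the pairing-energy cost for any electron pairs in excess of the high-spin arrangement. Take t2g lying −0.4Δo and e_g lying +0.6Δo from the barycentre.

-120

Mn is in group 7, so Mn³⁺ is d⁴ (7 − 3 = 4).
Since Δo = 200 kJ/mol < P = 339 kJ/mol, the complex adopts the high-spin configuration.
Configuration: t2g^3 e_g^1.
Orbital CFSE = -0.6Δo = -0.6 × 200 = -120 kJ/mol.
High-spin has no excess pairs, so no pairing correction applies.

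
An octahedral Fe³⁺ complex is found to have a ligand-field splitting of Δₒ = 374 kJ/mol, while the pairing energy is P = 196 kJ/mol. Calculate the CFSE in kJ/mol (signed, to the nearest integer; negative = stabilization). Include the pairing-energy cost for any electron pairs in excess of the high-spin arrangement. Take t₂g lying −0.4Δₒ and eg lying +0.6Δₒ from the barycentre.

Fe is in group 8, so Fe³⁺ is d⁵ (8 − 3 = 5).
Since Δₒ = 374 kJ/mol > P = 196 kJ/mol, the complex adopts the low-spin configuration.
That gives t₂g⁵ eg⁰.
Orbital CFSE = -2.0Δₒ = -2.0 × 374 = -748 kJ/mol.
Excess pairs vs high-spin: 2 − 0 = 2; pairing cost = +392 kJ/mol.
Net CFSE = -748 + 392 = -356 kJ/mol.

-356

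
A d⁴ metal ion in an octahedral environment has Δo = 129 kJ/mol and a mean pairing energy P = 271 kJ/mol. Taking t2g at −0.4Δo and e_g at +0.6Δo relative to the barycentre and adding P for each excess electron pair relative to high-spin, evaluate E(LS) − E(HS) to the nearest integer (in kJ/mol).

High-spin: t2g^3 e_g^1, CFSE = -0.6Δo = -77 kJ/mol.
Low-spin t2g^4 e_g^0 gives -1.6Δo = -206 kJ/mol, but forming 1 extra pair costs 1P = 271 kJ/mol, so E(LS) = -206 + 271 = 65 kJ/mol.
E(LS) − E(HS) = 65 − (-77) = 142 kJ/mol.

142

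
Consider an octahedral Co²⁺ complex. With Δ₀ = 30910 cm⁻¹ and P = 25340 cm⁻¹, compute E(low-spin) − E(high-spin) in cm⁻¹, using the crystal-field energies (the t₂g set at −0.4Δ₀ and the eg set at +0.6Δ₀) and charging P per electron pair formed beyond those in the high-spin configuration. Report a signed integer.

Co sits in group 9; removing 2 electrons leaves Co²⁺ with 9 − 2 = 7 d electrons.
In the high-spin limit (t₂g⁵ eg²) the orbital term is -0.8Δ₀ = -24728 cm⁻¹, with no excess pairing.
Low-spin: t₂g⁶ eg¹, orbital CFSE = -1.8Δ₀ = -55638 cm⁻¹; plus 1 excess pair × P = +25340 cm⁻¹; total -30298 cm⁻¹.
E(LS) − E(HS) = -30298 − (-24728) = -5570 cm⁻¹.

-5570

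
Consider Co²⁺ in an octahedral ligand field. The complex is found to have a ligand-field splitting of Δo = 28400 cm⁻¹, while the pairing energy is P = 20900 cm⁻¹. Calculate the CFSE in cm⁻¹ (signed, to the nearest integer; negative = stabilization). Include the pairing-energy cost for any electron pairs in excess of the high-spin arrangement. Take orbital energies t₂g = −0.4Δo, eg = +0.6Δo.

-30220

Group 9 minus oxidation state +2 gives a d⁷ configuration for Co²⁺.
Since Δo = 28400 cm⁻¹ > P = 20900 cm⁻¹, the complex adopts the low-spin configuration.
Configuration: t₂g⁶ eg¹.
Orbital CFSE = -1.8Δo = -1.8 × 28400 = -51120 cm⁻¹.
Excess pairs vs high-spin: 3 − 2 = 1; pairing cost = +20900 cm⁻¹.
Net CFSE = -51120 + 20900 = -30220 cm⁻¹.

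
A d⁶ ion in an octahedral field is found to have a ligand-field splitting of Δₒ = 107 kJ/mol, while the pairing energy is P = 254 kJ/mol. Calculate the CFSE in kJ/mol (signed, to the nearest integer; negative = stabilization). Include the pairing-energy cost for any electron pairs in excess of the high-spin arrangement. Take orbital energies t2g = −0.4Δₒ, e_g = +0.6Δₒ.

Δₒ < P, so pairing is avoided: the ground state is high-spin.
Configuration: t2g^4 e_g^2.
Orbital CFSE = -0.4Δₒ = -0.4 × 107 = -43 kJ/mol.
High-spin has no excess pairs, so no pairing correction applies.

-43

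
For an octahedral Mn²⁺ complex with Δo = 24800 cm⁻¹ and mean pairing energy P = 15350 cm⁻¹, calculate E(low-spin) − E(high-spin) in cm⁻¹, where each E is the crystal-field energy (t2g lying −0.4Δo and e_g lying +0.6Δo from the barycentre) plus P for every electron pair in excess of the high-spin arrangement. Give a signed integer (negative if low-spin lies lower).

Mn²⁺: group 7, so d-count = 7 − 2 = 5.
High-spin d⁵ fills as t2g^3 e_g^2 with CFSE 3(−0.4) + 2(+0.6) = 0.0Δo = 0 cm⁻¹.
Low-spin t2g^5 e_g^0 gives -2.0Δo = -49600 cm⁻¹, but forming 2 extra pairs costs 2P = 30700 cm⁻¹, so E(LS) = -49600 + 30700 = -18900 cm⁻¹.
Thus E(LS) − E(HS) = -18900 cm⁻¹.

-18900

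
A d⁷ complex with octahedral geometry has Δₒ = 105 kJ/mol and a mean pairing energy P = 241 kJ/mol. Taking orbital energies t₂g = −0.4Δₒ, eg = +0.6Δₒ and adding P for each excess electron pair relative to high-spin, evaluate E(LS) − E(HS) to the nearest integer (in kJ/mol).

136

High-spin: t₂g⁵ eg², CFSE = -0.8Δₒ = -84 kJ/mol.
For low-spin the configuration is t₂g⁶ eg¹: orbital energy -1.8 × 105 = -189 kJ/mol, and 1 additional pair relative to high-spin adds 241 kJ/mol, giving 52 kJ/mol.
Thus E(LS) − E(HS) = 136 kJ/mol.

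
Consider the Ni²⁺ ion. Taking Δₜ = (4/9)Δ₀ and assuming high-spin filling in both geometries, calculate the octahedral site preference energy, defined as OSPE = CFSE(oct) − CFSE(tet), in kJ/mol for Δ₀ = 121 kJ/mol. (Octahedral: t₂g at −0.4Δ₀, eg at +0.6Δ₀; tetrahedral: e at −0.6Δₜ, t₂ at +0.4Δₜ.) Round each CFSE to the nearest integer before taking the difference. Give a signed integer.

-102

Group 10 minus oxidation state +2 gives a d⁸ configuration for Ni²⁺.
In an octahedral site d⁸ (HS) is t₂g⁶ eg², giving CFSE(oct) = -1.2Δ₀ = -145 kJ/mol.
Tetrahedral: e⁴ t₂⁴, CFSE = 4(−0.6) + 4(+0.4) = -0.8Δₜ = -0.8 × (4/9) × 121 = -43 kJ/mol.
OSPE = CFSE(oct) − CFSE(tet) = -145 − (-43) = -102 kJ/mol.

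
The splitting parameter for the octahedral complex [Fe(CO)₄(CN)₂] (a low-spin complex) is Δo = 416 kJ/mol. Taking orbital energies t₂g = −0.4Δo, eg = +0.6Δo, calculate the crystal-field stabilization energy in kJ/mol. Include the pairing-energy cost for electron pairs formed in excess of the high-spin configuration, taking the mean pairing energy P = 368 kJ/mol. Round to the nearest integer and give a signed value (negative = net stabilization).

Ligand charges: 4×(+0) from CO and 2×(-1) from CN⁻ sum to -2; with overall charge +0, Fe is +2.
Fe²⁺: group 8, so d-count = 8 − 2 = 6.
The d⁶ electrons fill as t₂g⁶ eg⁰.
The orbital stabilization is -2.4Δo = -2.4 × 416 = -998 kJ/mol.
High-spin d⁶ would be t₂g⁴ eg² with 1 pair; low-spin has 3, so 2 excess pairs cost +2P = +736 kJ/mol.
Overall CFSE = -998 + 736 = -262 kJ/mol.

-262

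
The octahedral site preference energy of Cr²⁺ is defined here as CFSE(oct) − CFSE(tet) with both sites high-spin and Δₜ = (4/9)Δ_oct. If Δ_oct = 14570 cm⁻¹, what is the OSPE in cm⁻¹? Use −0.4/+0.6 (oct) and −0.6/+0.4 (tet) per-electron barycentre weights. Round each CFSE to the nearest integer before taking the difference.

Group 6 minus oxidation state +2 gives a d⁴ configuration for Cr²⁺.
In an octahedral site d⁴ (HS) is t₂g³ eg¹, giving CFSE(oct) = -0.6Δ_oct = -8742 cm⁻¹.
Tetrahedral: e² t₂², CFSE = 2(−0.6) + 2(+0.4) = -0.4Δₜ = -0.4 × (4/9) × 14570 = -2590 cm⁻¹.
Subtracting, OSPE = -8742 − (-2590) = -6152 cm⁻¹.

-6152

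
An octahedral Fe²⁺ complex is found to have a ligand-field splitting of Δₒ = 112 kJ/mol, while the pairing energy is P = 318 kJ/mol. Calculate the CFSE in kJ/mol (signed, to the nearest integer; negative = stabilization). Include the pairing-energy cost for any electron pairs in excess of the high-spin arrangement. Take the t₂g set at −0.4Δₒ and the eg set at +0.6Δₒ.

Fe²⁺: group 8, so d-count = 8 − 2 = 6.
Here Δₒ < P (112 < 318), so the high-spin state is favoured.
Configuration: t₂g⁴ eg².
Orbital CFSE = -0.4Δₒ = -0.4 × 112 = -45 kJ/mol.
High-spin has no excess pairs, so no pairing correction applies.

-45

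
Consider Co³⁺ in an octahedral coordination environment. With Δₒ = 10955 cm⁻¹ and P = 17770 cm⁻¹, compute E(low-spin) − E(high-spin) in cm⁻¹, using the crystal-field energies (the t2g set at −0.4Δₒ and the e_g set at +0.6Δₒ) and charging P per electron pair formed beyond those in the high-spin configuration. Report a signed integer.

13630

Co³⁺: group 9, so d-count = 9 − 3 = 6.
In the high-spin limit (t2g^4 e_g^2) the orbital term is -0.4Δₒ = -4382 cm⁻¹, with no excess pairing.
Low-spin t2g^6 e_g^0 gives -2.4Δₒ = -26292 cm⁻¹, but forming 2 extra pairs costs 2P = 35540 cm⁻¹, so E(LS) = -26292 + 35540 = 9248 cm⁻¹.
The difference is 9248 − (-4382) = 13630 cm⁻¹, so high-spin lies lower.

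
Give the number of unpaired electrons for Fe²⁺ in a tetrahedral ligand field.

4

Fe is in group 8, so Fe²⁺ is d⁶ (8 − 2 = 6).
With tetrahedral geometry the complex is necessarily high-spin.
Configuration: e³ t₂³, giving 4 unpaired electrons.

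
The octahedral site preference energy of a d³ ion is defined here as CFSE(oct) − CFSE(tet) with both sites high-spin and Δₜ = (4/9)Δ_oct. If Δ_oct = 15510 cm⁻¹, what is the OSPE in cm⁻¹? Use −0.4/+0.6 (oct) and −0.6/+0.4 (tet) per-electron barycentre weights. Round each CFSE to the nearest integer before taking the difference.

-13097

In an octahedral site d³ (HS) is t₂g³ eg⁰, giving CFSE(oct) = -1.2Δ_oct = -18612 cm⁻¹.
Tetrahedral: e² t₂¹, CFSE = 2(−0.6) + 1(+0.4) = -0.8Δₜ = -0.8 × (4/9) × 15510 = -5515 cm⁻¹.
OSPE = CFSE(oct) − CFSE(tet) = -18612 − (-5515) = -13097 cm⁻¹.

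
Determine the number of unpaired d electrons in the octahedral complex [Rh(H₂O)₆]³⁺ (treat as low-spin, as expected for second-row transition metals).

0

H₂O is neutral, so the +3 overall charge sits on Rh: oxidation state +3.
Group 9 minus oxidation state +3 gives a d⁶ configuration for Rh³⁺.
Configuration: t2g^6 e_g^0, giving 0 unpaired electrons.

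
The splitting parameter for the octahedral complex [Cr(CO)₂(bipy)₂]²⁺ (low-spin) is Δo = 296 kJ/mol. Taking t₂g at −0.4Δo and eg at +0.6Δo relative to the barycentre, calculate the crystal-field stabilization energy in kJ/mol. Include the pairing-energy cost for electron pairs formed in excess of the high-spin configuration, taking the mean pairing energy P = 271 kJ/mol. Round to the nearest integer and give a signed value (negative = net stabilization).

-203

Ligand charges: 2×(+0) from CO and 2×(+0) from bipy sum to +0; with overall charge +2, Cr is +2.
Group 6 minus oxidation state +2 gives a d⁴ configuration for Cr²⁺.
Electron filling gives t₂g⁴ eg⁰.
Orbital CFSE = 4(-0.4) + 0(0.6) = -1.6Δo = -1.6 × 296 = -474 kJ/mol.
Pairing penalty: 1 pair vs 0 in the high-spin reference → 1 extra × P = 271 kJ/mol.
Net CFSE = -474 + 271 = -203 kJ/mol.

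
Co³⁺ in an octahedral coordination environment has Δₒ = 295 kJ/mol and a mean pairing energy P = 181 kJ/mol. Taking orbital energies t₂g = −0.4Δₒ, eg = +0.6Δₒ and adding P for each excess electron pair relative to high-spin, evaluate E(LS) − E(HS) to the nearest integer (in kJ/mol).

-228

Co is in group 9, so Co³⁺ is d⁶ (9 − 3 = 6).
High-spin: t₂g⁴ eg², CFSE = -0.4Δₒ = -118 kJ/mol.
Low-spin t₂g⁶ eg⁰ gives -2.4Δₒ = -708 kJ/mol, but forming 2 extra pairs costs 2P = 362 kJ/mol, so E(LS) = -708 + 362 = -346 kJ/mol.
Thus E(LS) − E(HS) = -228 kJ/mol.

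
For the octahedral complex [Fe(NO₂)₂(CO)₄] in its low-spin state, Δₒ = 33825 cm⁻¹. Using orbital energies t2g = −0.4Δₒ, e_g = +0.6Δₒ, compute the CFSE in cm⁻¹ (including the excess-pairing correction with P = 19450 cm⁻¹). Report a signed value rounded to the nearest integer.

-42280

Ligand charges: 2×(-1) from NO₂⁻ and 4×(+0) from CO sum to -2; with overall charge +0, Fe is +2.
Fe²⁺: group 8, so d-count = 8 − 2 = 6.
Configuration: t2g^6 e_g^0.
CFSE(orbital) = 6×(-0.4Δₒ) + 0×(0.6Δₒ) = -2.4Δₒ; with Δₒ = 33825 cm⁻¹ that is -81180 cm⁻¹.
Pairing penalty: 3 pairs vs 1 in the high-spin reference → 2 extra × P = 38900 cm⁻¹.
Net CFSE = -81180 + 38900 = -42280 cm⁻¹.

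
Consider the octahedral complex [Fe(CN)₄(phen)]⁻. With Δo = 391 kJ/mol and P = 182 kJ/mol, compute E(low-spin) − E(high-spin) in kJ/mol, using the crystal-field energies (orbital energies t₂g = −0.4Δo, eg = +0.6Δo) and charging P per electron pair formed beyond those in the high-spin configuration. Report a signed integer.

Ligand charges: 4×(-1) from CN⁻ and 1×(+0) from phen sum to -4; with overall charge -1, Fe is +3.
Fe³⁺: group 8, so d-count = 8 − 3 = 5.
High-spin d⁵ fills as t₂g³ eg² with CFSE 3(−0.4) + 2(+0.6) = 0.0Δo = 0 kJ/mol.
For low-spin the configuration is t₂g⁵ eg⁰: orbital energy -2.0 × 391 = -782 kJ/mol, and 2 additional pairs relative to high-spin add 364 kJ/mol, giving -418 kJ/mol.
Thus E(LS) − E(HS) = -418 kJ/mol.

-418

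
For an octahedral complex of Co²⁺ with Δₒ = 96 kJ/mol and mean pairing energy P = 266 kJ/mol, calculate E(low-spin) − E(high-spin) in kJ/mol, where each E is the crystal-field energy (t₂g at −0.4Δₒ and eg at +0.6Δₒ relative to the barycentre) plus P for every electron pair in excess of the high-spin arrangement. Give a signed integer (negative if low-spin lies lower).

Co²⁺: group 9, so d-count = 9 − 2 = 7.
High-spin: t₂g⁵ eg², CFSE = -0.8Δₒ = -77 kJ/mol.
Low-spin: t₂g⁶ eg¹, orbital CFSE = -1.8Δₒ = -173 kJ/mol; plus 1 excess pair × P = +266 kJ/mol; total 93 kJ/mol.
Thus E(LS) − E(HS) = 170 kJ/mol.

170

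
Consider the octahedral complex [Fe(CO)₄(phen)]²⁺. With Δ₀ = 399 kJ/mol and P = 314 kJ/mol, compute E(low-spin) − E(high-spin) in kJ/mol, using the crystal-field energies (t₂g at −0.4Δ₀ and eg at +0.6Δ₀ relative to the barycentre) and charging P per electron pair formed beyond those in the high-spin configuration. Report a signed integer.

Ligand charges: 4×(+0) from CO and 1×(+0) from phen sum to +0; with overall charge +2, Fe is +2.
Fe sits in group 8; removing 2 electrons leaves Fe²⁺ with 8 − 2 = 6 d electrons.
High-spin: t₂g⁴ eg², CFSE = -0.4Δ₀ = -160 kJ/mol.
Low-spin: t₂g⁶ eg⁰, orbital CFSE = -2.4Δ₀ = -958 kJ/mol; plus 2 excess pairs × P = +628 kJ/mol; total -330 kJ/mol.
E(LS) − E(HS) = -330 − (-160) = -170 kJ/mol.

-170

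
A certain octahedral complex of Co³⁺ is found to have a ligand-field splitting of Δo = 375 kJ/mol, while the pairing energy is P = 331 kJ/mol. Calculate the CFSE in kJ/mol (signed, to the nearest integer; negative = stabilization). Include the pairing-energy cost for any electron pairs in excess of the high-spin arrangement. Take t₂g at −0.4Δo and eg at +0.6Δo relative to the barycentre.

-238

Co³⁺: group 9, so d-count = 9 − 3 = 6.
Here Δo > P (375 > 331), so the low-spin state is favoured.
That gives t₂g⁶ eg⁰.
Orbital CFSE = -2.4Δo = -2.4 × 375 = -900 kJ/mol.
Excess pairs vs high-spin: 3 − 1 = 2; pairing cost = +662 kJ/mol.
Net CFSE = -900 + 662 = -238 kJ/mol.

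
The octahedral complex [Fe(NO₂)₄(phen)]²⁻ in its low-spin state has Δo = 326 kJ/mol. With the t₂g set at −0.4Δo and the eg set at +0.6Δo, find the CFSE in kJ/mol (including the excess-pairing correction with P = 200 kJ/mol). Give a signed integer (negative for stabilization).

-382

Ligand charges: 4×(-1) from NO₂⁻ and 1×(+0) from phen sum to -4; with overall charge -2, Fe is +2.
Fe is in group 8, so Fe²⁺ is d⁶ (8 − 2 = 6).
Electron filling gives t₂g⁶ eg⁰.
CFSE(orbital) = 6×(-0.4Δo) + 0×(0.6Δo) = -2.4Δo; with Δo = 326 kJ/mol that is -782 kJ/mol.
High-spin d⁶ would be t₂g⁴ eg² with 1 pair; low-spin has 3, so 2 excess pairs cost +2P = +400 kJ/mol.
Overall CFSE = -782 + 400 = -382 kJ/mol.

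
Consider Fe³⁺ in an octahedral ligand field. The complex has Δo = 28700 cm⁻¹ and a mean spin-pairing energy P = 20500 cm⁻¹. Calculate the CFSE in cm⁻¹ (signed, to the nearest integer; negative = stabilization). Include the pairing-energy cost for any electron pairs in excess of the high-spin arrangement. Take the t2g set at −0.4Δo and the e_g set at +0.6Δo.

Group 8 minus oxidation state +3 gives a d⁵ configuration for Fe³⁺.
Here Δo > P (28700 > 20500), so the low-spin state is favoured.
Configuration: t2g^5 e_g^0.
Orbital CFSE = -2.0Δo = -2.0 × 28700 = -57400 cm⁻¹.
Excess pairs vs high-spin: 2 − 0 = 2; pairing cost = +41000 cm⁻¹.
Net CFSE = -57400 + 41000 = -16400 cm⁻¹.

-16400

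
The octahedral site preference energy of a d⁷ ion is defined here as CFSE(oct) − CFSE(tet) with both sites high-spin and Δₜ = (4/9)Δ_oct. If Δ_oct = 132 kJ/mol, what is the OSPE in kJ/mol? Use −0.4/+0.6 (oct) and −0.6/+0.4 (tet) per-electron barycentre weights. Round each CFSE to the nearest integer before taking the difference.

-36

Octahedral (high-spin): t₂g⁵ eg², CFSE = 5(−0.4) + 2(+0.6) = -0.8Δ_oct = -0.8 × 132 = -106 kJ/mol.
Tetrahedral: e⁴ t₂³, CFSE = 4(−0.6) + 3(+0.4) = -1.2Δₜ = -1.2 × (4/9) × 132 = -70 kJ/mol.
Subtracting, OSPE = -106 − (-70) = -36 kJ/mol.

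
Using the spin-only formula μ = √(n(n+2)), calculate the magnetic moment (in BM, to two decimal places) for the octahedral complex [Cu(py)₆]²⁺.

py is neutral, so the +2 overall charge sits on Cu: oxidation state +2.
Cu²⁺: group 11, so d-count = 11 − 2 = 9.
For octahedral d⁹ the high- and low-spin configurations coincide.
Configuration: t₂g⁶ eg³ → 1 unpaired electron.
μ(spin-only) = √[1(1+2)] = √3 ≈ 1.73 BM.

1.73 BM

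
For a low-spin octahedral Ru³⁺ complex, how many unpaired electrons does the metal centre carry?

1

Ru³⁺: group 8, so d-count = 8 − 3 = 5.
Configuration: t₂g⁵ eg⁰, giving 1 unpaired electron.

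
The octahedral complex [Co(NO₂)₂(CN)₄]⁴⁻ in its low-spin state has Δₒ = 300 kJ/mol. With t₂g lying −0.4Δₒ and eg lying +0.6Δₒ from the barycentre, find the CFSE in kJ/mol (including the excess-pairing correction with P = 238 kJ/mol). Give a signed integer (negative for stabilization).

-302

Ligand charges: 2×(-1) from NO₂⁻ and 4×(-1) from CN⁻ sum to -6; with overall charge -4, Co is +2.
Co sits in group 9; removing 2 electrons leaves Co²⁺ with 9 − 2 = 7 d electrons.
Configuration: t₂g⁶ eg¹.
CFSE(orbital) = 6×(-0.4Δₒ) + 1×(0.6Δₒ) = -1.8Δₒ; with Δₒ = 300 kJ/mol that is -540 kJ/mol.
Pairing penalty: 3 pairs vs 2 in the high-spin reference → 1 extra × P = 238 kJ/mol.
Overall CFSE = -540 + 238 = -302 kJ/mol.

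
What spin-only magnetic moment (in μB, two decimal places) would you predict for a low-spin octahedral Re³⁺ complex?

Re sits in group 7; removing 3 electrons leaves Re³⁺ with 7 − 3 = 4 d electrons.
Configuration: t₂g⁴ eg⁰ → 2 unpaired electrons.
μ(spin-only) = √[2(2+2)] = √8 ≈ 2.83 μB.

2.83 μB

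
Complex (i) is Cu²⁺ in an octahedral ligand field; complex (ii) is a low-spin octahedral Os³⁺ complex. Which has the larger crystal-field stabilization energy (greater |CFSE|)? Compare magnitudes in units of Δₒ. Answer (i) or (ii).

(ii)

(i): Cu²⁺: group 11, so d-count = 11 − 2 = 9; t₂g⁶ eg³, CFSE = -0.6Δₒ.
(ii): Group 8 minus oxidation state +3 gives a d⁵ configuration for Os³⁺; t2g^5 e_g^0, CFSE = -2.0Δₒ.
So (ii) has the larger |CFSE|.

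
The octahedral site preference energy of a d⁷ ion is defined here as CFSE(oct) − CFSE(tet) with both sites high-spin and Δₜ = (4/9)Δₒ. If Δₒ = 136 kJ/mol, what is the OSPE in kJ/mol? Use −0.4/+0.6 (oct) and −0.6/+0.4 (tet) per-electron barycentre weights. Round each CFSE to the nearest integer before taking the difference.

-36

Octahedral (high-spin): t2g^5 e_g^2, CFSE = 5(−0.4) + 2(+0.6) = -0.8Δₒ = -0.8 × 136 = -109 kJ/mol.
In a tetrahedral site the filling is e^4 t2^3: CFSE(tet) = -1.2Δₜ = -1.2 × (4/9)(136) = -73 kJ/mol.
OSPE = CFSE(oct) − CFSE(tet) = -109 − (-73) = -36 kJ/mol.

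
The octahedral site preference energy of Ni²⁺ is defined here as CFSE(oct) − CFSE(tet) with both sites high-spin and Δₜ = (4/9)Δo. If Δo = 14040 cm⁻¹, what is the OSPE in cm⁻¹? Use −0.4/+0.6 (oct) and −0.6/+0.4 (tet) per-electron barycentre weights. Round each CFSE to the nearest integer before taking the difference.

Ni sits in group 10; removing 2 electrons leaves Ni²⁺ with 10 − 2 = 8 d electrons.
Octahedral (high-spin): t2g^6 e_g^2, CFSE = 6(−0.4) + 2(+0.6) = -1.2Δo = -1.2 × 14040 = -16848 cm⁻¹.
Tetrahedral: e^4 t2^4, CFSE = 4(−0.6) + 4(+0.4) = -0.8Δₜ = -0.8 × (4/9) × 14040 = -4992 cm⁻¹.
Subtracting, OSPE = -16848 − (-4992) = -11856 cm⁻¹.

-11856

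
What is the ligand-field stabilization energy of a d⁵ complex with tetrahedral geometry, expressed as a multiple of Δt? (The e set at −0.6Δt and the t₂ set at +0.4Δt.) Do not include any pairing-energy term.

Tetrahedral fields are weak (Δₜ ≈ 4/9 Δₒ), so electrons fill high-spin.
Configuration: e² t₂³.
CFSE = 2(-0.6Δt) + 3(0.4Δt) = -1.2Δt + 1.2Δt = 0.0Δt.

0.0 Δt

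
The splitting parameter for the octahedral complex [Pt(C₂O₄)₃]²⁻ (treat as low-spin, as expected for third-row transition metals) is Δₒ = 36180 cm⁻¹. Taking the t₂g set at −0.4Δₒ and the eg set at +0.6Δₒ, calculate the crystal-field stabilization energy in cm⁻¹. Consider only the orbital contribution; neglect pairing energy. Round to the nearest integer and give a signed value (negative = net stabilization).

-86832

Each C₂O₄²⁻ contributes -2; 3 × (-2) = -6. With overall charge -2, Pt is in the +4 oxidation state.
Pt sits in group 10; removing 4 electrons leaves Pt⁴⁺ with 10 − 4 = 6 d electrons.
The d⁶ electrons fill as t₂g⁶ eg⁰.
The orbital stabilization is -2.4Δₒ = -2.4 × 36180 = -86832 cm⁻¹.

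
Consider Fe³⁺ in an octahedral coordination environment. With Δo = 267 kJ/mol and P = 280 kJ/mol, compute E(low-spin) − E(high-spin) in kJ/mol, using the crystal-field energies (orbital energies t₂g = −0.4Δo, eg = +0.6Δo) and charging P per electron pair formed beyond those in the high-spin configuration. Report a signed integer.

Fe³⁺: group 8, so d-count = 8 − 3 = 5.
High-spin d⁵ fills as t₂g³ eg² with CFSE 3(−0.4) + 2(+0.6) = 0.0Δo = 0 kJ/mol.
Low-spin: t₂g⁵ eg⁰, orbital CFSE = -2.0Δo = -534 kJ/mol; plus 2 excess pairs × P = +560 kJ/mol; total 26 kJ/mol.
E(LS) − E(HS) = 26 − (0) = 26 kJ/mol.

26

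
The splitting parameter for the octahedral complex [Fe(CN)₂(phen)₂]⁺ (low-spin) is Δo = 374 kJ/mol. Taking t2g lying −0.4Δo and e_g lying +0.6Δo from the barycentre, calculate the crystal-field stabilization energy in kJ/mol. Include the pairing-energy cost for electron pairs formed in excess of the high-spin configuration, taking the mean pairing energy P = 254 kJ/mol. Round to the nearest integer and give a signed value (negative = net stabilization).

-240

Ligand charges: 2×(-1) from CN⁻ and 2×(+0) from phen sum to -2; with overall charge +1, Fe is +3.
Fe sits in group 8; removing 3 electrons leaves Fe³⁺ with 8 − 3 = 5 d electrons.
Electron filling gives t2g^5 e_g^0.
The orbital stabilization is -2.0Δo = -2.0 × 374 = -748 kJ/mol.
High-spin d⁵ would be t2g^3 e_g^2 with 0 pairs; low-spin has 2, so 2 excess pairs cost +2P = +508 kJ/mol.
Overall CFSE = -748 + 508 = -240 kJ/mol.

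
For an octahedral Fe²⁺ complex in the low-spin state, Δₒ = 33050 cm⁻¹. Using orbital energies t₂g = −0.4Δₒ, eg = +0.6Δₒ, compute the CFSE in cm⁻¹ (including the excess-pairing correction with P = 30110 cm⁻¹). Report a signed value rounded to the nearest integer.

-19100

Fe is in group 8, so Fe²⁺ is d⁶ (8 − 2 = 6).
The d⁶ electrons fill as t₂g⁶ eg⁰.
CFSE(orbital) = 6×(-0.4Δₒ) + 0×(0.6Δₒ) = -2.4Δₒ; with Δₒ = 33050 cm⁻¹ that is -79320 cm⁻¹.
Pairing penalty: 3 pairs vs 1 in the high-spin reference → 2 extra × P = 60220 cm⁻¹.
Combining: -79320 + 60220 = -19100 cm⁻¹.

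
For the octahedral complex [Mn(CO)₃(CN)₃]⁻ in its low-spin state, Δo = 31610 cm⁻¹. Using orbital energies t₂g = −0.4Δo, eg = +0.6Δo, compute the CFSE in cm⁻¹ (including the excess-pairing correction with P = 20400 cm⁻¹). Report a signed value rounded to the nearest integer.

Ligand charges: 3×(+0) from CO and 3×(-1) from CN⁻ sum to -3; with overall charge -1, Mn is +2.
Mn is in group 7, so Mn²⁺ is d⁵ (7 − 2 = 5).
Configuration: t₂g⁵ eg⁰.
The orbital stabilization is -2.0Δo = -2.0 × 31610 = -63220 cm⁻¹.
Relative to high-spin t₂g³ eg² (0 paired), the low-spin configuration has 2 additional pairs, contributing +2 × 20400 = +40800 cm⁻¹.
Overall CFSE = -63220 + 40800 = -22420 cm⁻¹.

-22420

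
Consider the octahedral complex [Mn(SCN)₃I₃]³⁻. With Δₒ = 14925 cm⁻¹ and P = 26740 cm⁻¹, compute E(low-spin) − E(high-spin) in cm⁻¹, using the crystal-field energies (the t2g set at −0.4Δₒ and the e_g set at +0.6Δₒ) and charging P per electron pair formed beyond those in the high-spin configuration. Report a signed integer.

Ligand charges: 3×(-1) from SCN⁻ and 3×(-1) from I⁻ sum to -6; with overall charge -3, Mn is +3.
Mn is in group 7, so Mn³⁺ is d⁴ (7 − 3 = 4).
High-spin d⁴ fills as t2g^3 e_g^1 with CFSE 3(−0.4) + 1(+0.6) = -0.6Δₒ = -8955 cm⁻¹.
For low-spin the configuration is t2g^4 e_g^0: orbital energy -1.6 × 14925 = -23880 cm⁻¹, and 1 additional pair relative to high-spin adds 26740 cm⁻¹, giving 2860 cm⁻¹.
The difference is 2860 − (-8955) = 11815 cm⁻¹, so high-spin lies lower.

11815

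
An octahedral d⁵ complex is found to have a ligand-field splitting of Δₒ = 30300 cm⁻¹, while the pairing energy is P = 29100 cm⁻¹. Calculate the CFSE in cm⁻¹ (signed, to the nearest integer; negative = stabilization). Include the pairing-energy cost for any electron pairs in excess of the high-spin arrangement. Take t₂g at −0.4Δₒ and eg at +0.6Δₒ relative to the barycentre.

-2400

Δₒ > P, so pairing is preferred: the ground state is low-spin.
Configuration: t₂g⁵ eg⁰.
Orbital CFSE = -2.0Δₒ = -2.0 × 30300 = -60600 cm⁻¹.
Excess pairs vs high-spin: 2 − 0 = 2; pairing cost = +58200 cm⁻¹.
Net CFSE = -60600 + 58200 = -2400 cm⁻¹.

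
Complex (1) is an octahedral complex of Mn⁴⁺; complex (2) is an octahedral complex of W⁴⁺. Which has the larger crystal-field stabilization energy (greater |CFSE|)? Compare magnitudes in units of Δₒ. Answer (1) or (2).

(1)

(1): Mn sits in group 7; removing 4 electrons leaves Mn⁴⁺ with 7 − 4 = 3 d electrons; For octahedral d³ the high- and low-spin configurations coincide; t₂g³ eg⁰, CFSE = -1.2Δₒ.
(2): W sits in group 6; removing 4 electrons leaves W⁴⁺ with 6 − 4 = 2 d electrons; t₂g² eg⁰, CFSE = -0.8Δₒ.
So (1) has the larger |CFSE|.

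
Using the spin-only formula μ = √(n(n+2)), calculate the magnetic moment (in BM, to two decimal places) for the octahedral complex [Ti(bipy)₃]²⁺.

bipy is neutral, so the +2 overall charge sits on Ti: oxidation state +2.
Ti is in group 4, so Ti²⁺ is d² (4 − 2 = 2).
Configuration: t₂g² eg⁰ → 2 unpaired electrons.
μ(spin-only) = √[2(2+2)] = √8 ≈ 2.83 BM.

2.83 BM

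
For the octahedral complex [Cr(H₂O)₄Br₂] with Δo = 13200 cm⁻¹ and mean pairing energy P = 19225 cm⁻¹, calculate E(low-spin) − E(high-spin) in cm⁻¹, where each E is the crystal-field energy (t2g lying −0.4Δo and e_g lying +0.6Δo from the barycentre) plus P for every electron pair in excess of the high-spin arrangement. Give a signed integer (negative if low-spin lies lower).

Ligand charges: 4×(+0) from H₂O and 2×(-1) from Br⁻ sum to -2; with overall charge +0, Cr is +2.
Group 6 minus oxidation state +2 gives a d⁴ configuration for Cr²⁺.
High-spin: t2g^3 e_g^1, CFSE = -0.6Δo = -7920 cm⁻¹.
For low-spin the configuration is t2g^4 e_g^0: orbital energy -1.6 × 13200 = -21120 cm⁻¹, and 1 additional pair relative to high-spin adds 19225 cm⁻¹, giving -1895 cm⁻¹.
E(LS) − E(HS) = -1895 − (-7920) = 6025 cm⁻¹.

6025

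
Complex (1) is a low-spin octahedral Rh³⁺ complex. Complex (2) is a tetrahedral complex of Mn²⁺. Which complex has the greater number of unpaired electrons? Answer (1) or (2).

(2)

(1): Group 9 minus oxidation state +3 gives a d⁶ configuration for Rh³⁺; t2g^6 e_g^0 → 0 unpaired.
(2): Group 7 minus oxidation state +2 gives a d⁵ configuration for Mn²⁺; Tetrahedral splitting is small, so the complex is high-spin; e² t₂³ → 5 unpaired.
So (2) has more unpaired electrons.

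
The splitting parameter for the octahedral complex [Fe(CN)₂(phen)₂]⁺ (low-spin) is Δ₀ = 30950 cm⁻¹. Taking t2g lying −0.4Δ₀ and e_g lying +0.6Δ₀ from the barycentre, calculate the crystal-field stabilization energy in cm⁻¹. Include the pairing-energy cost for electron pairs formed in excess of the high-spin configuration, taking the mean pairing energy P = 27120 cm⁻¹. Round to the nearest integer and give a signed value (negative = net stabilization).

Ligand charges: 2×(-1) from CN⁻ and 2×(+0) from phen sum to -2; with overall charge +1, Fe is +3.
Fe³⁺: group 8, so d-count = 8 − 3 = 5.
The d⁵ electrons fill as t2g^5 e_g^0.
Orbital CFSE = 5(-0.4) + 0(0.6) = -2.0Δ₀ = -2.0 × 30950 = -61900 cm⁻¹.
Pairing penalty: 2 pairs vs 0 in the high-spin reference → 2 extra × P = 54240 cm⁻¹.
Combining: -61900 + 54240 = -7660 cm⁻¹.

-7660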